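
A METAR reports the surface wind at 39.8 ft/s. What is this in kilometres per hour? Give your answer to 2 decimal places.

43.67 km/h

1 ft/s = 1.09728 km/h, so 39.8 × 1.09728 = 43.67 km/h.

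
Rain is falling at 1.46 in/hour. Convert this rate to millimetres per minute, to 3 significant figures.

0.618 mm/minute

1.46 in/hour × 25.4 mm/in × 0.0166667 hour/minute = 0.618 mm/minute.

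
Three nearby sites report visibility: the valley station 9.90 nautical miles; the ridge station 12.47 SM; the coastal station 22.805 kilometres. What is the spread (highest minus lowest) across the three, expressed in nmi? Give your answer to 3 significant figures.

the ridge station: 12.47 SM = 10.8361 nmi.
the coastal station: 22.805 km = 12.3137 nmi.
Spread: 12.3137 − 9.9000 = 2.41 nmi.

2.41 nmi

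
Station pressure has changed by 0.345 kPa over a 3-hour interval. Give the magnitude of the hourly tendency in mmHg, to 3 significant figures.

0.345 kPa / 3 h × 7.50062 mmHg/kPa = 0.863 mmHg/h.

0.863 mmHg per hour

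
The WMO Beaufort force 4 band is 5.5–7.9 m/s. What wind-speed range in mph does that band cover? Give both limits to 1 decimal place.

12.3 to 17.7 mph

5.5–7.9 m/s × 2.237 = 12.3–17.7 mph.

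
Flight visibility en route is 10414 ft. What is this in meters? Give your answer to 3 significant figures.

1 ft = 0.3048 m, so 10414 × 0.3048 = 3170 m.

3170 m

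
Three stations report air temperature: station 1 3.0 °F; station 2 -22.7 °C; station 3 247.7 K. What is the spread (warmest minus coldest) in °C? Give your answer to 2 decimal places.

station 1: 3.0 °F = -16.111 °C.
station 3: 247.7 K = -25.450 °C.
Spread: (-16.111) − (-25.450) = 9.339 °C.

9.34 °C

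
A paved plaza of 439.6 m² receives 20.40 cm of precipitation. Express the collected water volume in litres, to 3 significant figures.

89700 litres

Depth: 20.40 cm × 10 = 204 mm.
1 mm over 1 m² is 1 L, so volume = 204 × 439.6 = 89678.4 L ≈ 89700 L.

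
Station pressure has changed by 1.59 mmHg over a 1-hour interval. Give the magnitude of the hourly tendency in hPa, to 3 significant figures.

2.12 hPa per hour

1.59 mmHg / 1 h × 1.33322 hPa/mmHg = 2.12 hPa/h.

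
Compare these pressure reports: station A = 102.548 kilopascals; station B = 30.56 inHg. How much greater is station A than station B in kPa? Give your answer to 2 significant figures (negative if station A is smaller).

station B: 30.56 inHg = 103.4880 kPa.
Difference: 102.5480 − 103.4880 = -0.94 kPa.

-0.94 kPa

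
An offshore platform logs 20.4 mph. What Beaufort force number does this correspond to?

20.4 mph = 9.1 m/s, which is Beaufort 5 (fresh breeze, 8.0–10.7 m/s).

Beaufort force 5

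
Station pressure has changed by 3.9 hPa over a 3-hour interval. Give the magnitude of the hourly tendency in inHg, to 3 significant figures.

0.0384 inHg per hour

3.9 hPa / 3 h × 0.02953 inHg/hPa = 0.0384 inHg/h.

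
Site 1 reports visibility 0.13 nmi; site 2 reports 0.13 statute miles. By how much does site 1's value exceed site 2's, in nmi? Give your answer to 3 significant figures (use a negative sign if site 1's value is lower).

0.0170 nmi

site 2: 0.13 SM = 0.112967 nmi.
Difference: 0.130000 − 0.112967 = 0.0170 nmi.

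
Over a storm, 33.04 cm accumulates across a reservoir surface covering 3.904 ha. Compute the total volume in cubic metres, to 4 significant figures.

12900 cubic metres

Depth: 33.04 cm × 10 = 330.4 mm.
Area: 3.904 ha = 39040 m².
1 mm over 1 m² is 1 L, so volume = 330.4 × 39040 = 12898816 L = 12900 m³.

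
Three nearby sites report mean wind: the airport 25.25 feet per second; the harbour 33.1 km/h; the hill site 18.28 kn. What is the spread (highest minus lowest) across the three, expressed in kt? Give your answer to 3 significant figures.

the airport: 25.25 ft/s = 14.9602 kt.
the harbour: 33.1 km/h = 17.8726 kt.
Spread: 18.2800 − 14.9602 = 3.32 kt.

3.32 kt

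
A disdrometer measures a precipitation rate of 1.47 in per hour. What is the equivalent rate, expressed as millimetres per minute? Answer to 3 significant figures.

0.622 mm/minute

1.47 in/hour × 25.4 mm/in × 0.0166667 hour/minute = 0.622 mm/minute.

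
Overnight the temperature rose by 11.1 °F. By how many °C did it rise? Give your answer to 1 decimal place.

6.2 °C

A change of 1 °C equals a change of 1.8 °F: Δ°C = 11.1 × 0.5556 = 6.2 °C.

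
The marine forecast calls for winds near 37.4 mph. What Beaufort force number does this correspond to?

37.4 mph = 16.7 m/s, which is Beaufort 7 (near gale, 13.9–17.1 m/s).

Beaufort force 7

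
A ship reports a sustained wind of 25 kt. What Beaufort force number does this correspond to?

Beaufort force 6

25 kt lies in the Beaufort 6 band (strong breeze, 22–27 kt).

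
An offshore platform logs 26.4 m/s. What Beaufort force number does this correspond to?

26.4 m/s lies in the Beaufort 10 band (storm, 24.5–28.4 m/s).

Beaufort force 10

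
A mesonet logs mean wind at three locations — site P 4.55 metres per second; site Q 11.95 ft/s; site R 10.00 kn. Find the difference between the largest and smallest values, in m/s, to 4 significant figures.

site Q: 11.95 ft/s = 3.64236 m/s.
site R: 10.00 kt = 5.14444 m/s.
Spread: 5.14444 − 3.64236 = 1.502 m/s.

1.502 m/s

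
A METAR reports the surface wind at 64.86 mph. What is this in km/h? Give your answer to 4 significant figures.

104.4 km/h

1 mph = 1.60934 km/h, so 64.86 × 1.60934 = 104.4 km/h.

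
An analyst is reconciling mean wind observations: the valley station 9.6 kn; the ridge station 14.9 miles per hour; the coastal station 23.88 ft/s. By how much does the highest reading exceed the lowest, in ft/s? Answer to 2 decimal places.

7.68 ft/s

the valley station: 9.6 kt = 16.2030 ft/s.
the ridge station: 14.9 mph = 21.8533 ft/s.
Spread: 23.8800 − 16.2030 = 7.68 ft/s.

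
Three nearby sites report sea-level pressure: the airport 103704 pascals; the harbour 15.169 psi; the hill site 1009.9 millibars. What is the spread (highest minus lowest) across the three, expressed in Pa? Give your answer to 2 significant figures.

3600 Pa

the harbour: 15.169 psi = 104586.57 Pa.
the hill site: 1009.9 mb = 100990.00 Pa.
Spread: 104586.57 − 100990.00 = 3600 Pa.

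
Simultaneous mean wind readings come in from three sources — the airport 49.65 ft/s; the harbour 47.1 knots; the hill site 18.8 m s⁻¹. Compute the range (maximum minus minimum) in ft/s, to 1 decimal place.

29.8 ft/s

the harbour: 47.1 kt = 79.496 ft/s.
the hill site: 18.8 m/s = 61.680 ft/s.
Spread: 79.496 − 49.650 = 29.8 ft/s.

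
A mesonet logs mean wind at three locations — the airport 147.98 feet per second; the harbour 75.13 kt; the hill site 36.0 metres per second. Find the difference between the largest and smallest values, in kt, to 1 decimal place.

the airport: 147.98 ft/s = 87.676 kt.
the hill site: 36.0 m/s = 69.978 kt.
Spread: 87.676 − 69.978 = 17.7 kt.

17.7 kt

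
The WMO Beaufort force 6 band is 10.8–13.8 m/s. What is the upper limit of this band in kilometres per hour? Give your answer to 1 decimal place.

10.8–13.8 m/s × 3.6 = 38.9–49.7 km/h.

49.7 km/h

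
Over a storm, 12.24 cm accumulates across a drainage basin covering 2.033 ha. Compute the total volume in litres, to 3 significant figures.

Depth: 12.24 cm × 10 = 122.4 mm.
Area: 2.033 ha = 20330 m².
1 mm over 1 m² is 1 L, so volume = 122.4 × 20330 = 2488392 L ≈ 2490000 L.

2490000 litres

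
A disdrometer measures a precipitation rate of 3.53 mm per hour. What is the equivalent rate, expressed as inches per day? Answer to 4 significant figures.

3.335 in/day

3.53 mm/hour × 0.0393701 in/mm × 24 hour/day = 3.335 in/day.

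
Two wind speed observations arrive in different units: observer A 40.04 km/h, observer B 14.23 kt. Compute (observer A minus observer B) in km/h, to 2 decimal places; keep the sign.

observer B: 14.23 kt = 26.3540 km/h.
Difference: 40.0400 − 26.3540 = 13.69 km/h.

13.69 km/h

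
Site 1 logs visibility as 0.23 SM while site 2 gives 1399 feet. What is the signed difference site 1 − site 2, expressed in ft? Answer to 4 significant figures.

site 1: 0.23 SM = 1214.400 ft.
Difference: 1214.400 − 1399.000 = -184.6 ft.

-184.6 ft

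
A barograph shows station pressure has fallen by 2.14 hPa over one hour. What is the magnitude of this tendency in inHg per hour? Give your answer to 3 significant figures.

2.14 hPa / 1 h × 0.02953 inHg/hPa = 0.0632 inHg/h.

0.0632 inHg per hour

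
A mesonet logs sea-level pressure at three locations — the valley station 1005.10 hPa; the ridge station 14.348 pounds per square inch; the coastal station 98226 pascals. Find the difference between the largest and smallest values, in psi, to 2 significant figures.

0.33 psi

the valley station: 1005.10 hPa = 14.5777 psi.
the coastal station: 98226 Pa = 14.2465 psi.
Spread: 14.5777 − 14.2465 = 0.33 psi.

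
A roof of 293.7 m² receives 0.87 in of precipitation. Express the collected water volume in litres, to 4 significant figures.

Depth: 0.87 in × 25.4 = 22.098 mm.
1 mm over 1 m² is 1 L, so volume = 22.098 × 293.7 = 6490.1826 L ≈ 6490 L.

6490 litres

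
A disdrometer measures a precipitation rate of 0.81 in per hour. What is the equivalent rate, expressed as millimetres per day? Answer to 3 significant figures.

494 mm/day

0.81 in/hour × 25.4 mm/in × 24 hour/day = 494 mm/day.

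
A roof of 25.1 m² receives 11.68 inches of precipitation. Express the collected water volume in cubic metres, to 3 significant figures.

Depth: 11.68 in × 25.4 = 296.672 mm.
1 mm over 1 m² is 1 L, so volume = 296.672 × 25.1 = 7446.4672 L = 7.45 m³.

7.45 cubic metres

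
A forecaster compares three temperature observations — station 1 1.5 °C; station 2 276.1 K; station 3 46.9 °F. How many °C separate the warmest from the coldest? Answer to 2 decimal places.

6.78 °C

station 2: 276.1 K = 2.950 °C.
station 3: 46.9 °F = 8.278 °C.
Spread: 8.278 − 1.500 = 6.778 °C.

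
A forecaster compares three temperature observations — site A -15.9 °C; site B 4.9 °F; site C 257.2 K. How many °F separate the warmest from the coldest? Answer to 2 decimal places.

site B: 4.9 °F = -15.056 °C.
site C: 257.2 K = -15.950 °C.
Spread: (-15.056) − (-15.950) = 0.894 °C = 1.61 °F.

1.61 °F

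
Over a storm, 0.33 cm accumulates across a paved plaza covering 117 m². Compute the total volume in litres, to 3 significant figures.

386 litres

Depth: 0.33 cm × 10 = 3.3 mm.
1 mm over 1 m² is 1 L, so volume = 3.3 × 117 = 386.1 L ≈ 386 L.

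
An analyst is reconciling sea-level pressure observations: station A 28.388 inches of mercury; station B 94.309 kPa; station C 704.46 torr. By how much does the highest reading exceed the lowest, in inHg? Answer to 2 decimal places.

station B: 94.309 kPa = 27.8494 inHg.
station C: 704.46 mmHg = 27.7346 inHg.
Spread: 28.3880 − 27.7346 = 0.65 inHg.

0.65 inHg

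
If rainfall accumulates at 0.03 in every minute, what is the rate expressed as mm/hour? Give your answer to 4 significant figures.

0.03 in/minute × 25.4 mm/in × 60 minute/hour = 45.72 mm/hour.

45.72 mm/hour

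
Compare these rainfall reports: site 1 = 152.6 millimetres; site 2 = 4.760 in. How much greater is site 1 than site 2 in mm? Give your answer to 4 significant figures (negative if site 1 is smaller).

site 2: 4.760 in = 120.9040 mm.
Difference: 152.6000 − 120.9040 = 31.70 mm.

31.70 mm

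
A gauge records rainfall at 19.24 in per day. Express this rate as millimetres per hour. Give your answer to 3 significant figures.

20.4 mm/hour

19.24 in/day × 25.4 mm/in × 0.0416667 day/hour = 20.4 mm/hour.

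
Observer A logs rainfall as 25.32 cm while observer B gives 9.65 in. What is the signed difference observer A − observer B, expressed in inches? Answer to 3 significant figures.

observer A: 25.32 cm = 9.968504 in.
Difference: 9.968504 − 9.650000 = 0.319 in.

0.319 in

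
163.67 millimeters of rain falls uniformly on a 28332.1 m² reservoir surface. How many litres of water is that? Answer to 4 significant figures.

4637000 litres

1 mm over 1 m² is 1 L, so volume = 163.67 × 28332.1 = 4637114.8 L ≈ 4637000 L.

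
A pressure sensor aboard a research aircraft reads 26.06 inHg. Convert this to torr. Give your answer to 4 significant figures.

1 inHg = 25.4 mmHg, so 26.06 × 25.4 = 661.9 mmHg.

661.9 mmHg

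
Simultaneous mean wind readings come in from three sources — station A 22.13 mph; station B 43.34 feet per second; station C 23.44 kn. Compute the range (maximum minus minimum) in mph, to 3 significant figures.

7.42 mph

station B: 43.34 ft/s = 29.5500 mph.
station C: 23.44 kt = 26.9743 mph.
Spread: 29.5500 − 22.1300 = 7.42 mph.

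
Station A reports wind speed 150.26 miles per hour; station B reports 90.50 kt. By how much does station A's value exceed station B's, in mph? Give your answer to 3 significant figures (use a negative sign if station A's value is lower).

station B: 90.50 kt = 104.146 mph.
Difference: 150.260 − 104.146 = 46.1 mph.

46.1 mph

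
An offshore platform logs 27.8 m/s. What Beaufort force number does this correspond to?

Beaufort force 10

27.8 m/s lies in the Beaufort 10 band (storm, 24.5–28.4 m/s).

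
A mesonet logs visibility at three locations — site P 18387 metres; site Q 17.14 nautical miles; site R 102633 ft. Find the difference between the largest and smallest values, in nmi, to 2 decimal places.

site P: 18387 m = 9.9282 nmi.
site R: 102633 ft = 16.8912 nmi.
Spread: 17.1400 − 9.9282 = 7.21 nmi.

7.21 nmi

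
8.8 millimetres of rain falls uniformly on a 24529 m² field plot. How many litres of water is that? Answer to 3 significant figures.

216000 litres

1 mm over 1 m² is 1 L, so volume = 8.8 × 24529 = 215855.2 L ≈ 216000 L.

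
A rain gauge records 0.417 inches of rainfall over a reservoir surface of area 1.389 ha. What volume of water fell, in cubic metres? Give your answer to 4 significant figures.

147.1 cubic metres

Depth: 0.417 in × 25.4 = 10.5918 mm.
Area: 1.389 ha = 13890 m².
1 mm over 1 m² is 1 L, so volume = 10.5918 × 13890 = 147120.1 L = 147.1 m³.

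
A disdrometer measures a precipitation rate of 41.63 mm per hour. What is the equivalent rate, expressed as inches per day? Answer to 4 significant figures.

41.63 mm/hour × 0.0393701 in/mm × 24 hour/day = 39.34 in/day.

39.34 in/day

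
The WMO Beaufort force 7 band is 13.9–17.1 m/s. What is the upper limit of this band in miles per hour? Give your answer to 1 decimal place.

13.9–17.1 m/s × 2.237 = 31.1–38.3 mph.

38.3 mph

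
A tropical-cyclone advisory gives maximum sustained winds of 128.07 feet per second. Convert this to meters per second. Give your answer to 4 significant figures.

39.04 m/s

1 ft/s = 0.3048 m/s, so 128.07 × 0.3048 = 39.04 m/s.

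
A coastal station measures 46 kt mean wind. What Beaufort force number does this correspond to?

46 kt lies in the Beaufort 9 band (strong gale, 41–47 kt).

Beaufort force 9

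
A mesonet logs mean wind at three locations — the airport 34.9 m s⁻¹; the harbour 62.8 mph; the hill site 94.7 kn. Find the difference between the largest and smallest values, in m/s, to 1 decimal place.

the harbour: 62.8 mph = 28.074 m/s.
the hill site: 94.7 kt = 48.718 m/s.
Spread: 48.718 − 28.074 = 20.6 m/s.

20.6 m/s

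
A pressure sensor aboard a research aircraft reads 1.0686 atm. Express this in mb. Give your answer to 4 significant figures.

1083 mb

1 atm = 1013.25 mb, so 1.0686 × 1013.25 = 1083 mb.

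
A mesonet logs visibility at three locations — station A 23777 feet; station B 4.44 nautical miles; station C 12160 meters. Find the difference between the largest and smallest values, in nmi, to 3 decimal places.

station A: 23777 ft = 3.91319 nmi.
station C: 12160 m = 6.56587 nmi.
Spread: 6.56587 − 3.91319 = 2.653 nmi.

2.653 nmi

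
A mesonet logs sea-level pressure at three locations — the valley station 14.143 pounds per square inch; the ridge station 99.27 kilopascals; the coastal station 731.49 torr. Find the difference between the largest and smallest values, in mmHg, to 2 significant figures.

13 mmHg

the valley station: 14.143 psi = 731.40 mmHg.
the ridge station: 99.27 kPa = 744.59 mmHg.
Spread: 744.59 − 731.40 = 13 mmHg.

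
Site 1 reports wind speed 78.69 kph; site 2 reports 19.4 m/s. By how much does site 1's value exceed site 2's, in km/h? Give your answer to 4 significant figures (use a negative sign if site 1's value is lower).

8.850 km/h

site 2: 19.4 m/s = 69.84000 km/h.
Difference: 78.69000 − 69.84000 = 8.850 km/h.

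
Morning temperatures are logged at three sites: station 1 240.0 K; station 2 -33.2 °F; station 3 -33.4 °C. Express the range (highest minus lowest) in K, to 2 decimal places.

station 1: 240.0 K = -33.150 °C.
station 2: -33.2 °F = -36.222 °C.
Spread: (-33.150) − (-36.222) = 3.072 °C.

3.07 K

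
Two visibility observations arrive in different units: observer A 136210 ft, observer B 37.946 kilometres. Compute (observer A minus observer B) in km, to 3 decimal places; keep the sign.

3.571 km

observer A: 136210 ft = 41.51681 km.
Difference: 41.51681 − 37.94600 = 3.571 km.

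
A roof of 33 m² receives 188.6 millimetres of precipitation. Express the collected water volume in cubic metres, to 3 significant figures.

1 mm over 1 m² is 1 L, so volume = 188.6 × 33 = 6223.8 L = 6.22 m³.

6.22 cubic metres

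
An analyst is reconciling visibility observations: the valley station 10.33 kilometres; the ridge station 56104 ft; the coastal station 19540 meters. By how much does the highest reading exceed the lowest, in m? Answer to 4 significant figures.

the valley station: 10.33 km = 10330.00 m.
the ridge station: 56104 ft = 17100.50 m.
Spread: 19540.00 − 10330.00 = 9210 m.

9210 m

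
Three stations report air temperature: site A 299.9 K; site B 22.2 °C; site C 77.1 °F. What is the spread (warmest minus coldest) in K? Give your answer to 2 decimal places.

site A: 299.9 K = 26.750 °C.
site C: 77.1 °F = 25.056 °C.
Spread: 26.750 − 22.200 = 4.550 °C.

4.55 K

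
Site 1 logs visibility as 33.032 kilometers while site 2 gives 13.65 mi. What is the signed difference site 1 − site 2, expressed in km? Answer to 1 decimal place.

site 2: 13.65 SM = 21.968 km.
Difference: 33.032 − 21.968 = 11.1 km.

11.1 km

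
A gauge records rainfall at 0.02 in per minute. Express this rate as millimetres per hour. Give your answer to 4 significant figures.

30.48 mm/hour

0.02 in/minute × 25.4 mm/in × 60 minute/hour = 30.48 mm/hour.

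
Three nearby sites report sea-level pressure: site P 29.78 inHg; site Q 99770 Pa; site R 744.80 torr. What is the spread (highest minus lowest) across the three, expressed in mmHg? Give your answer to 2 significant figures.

12 mmHg

site P: 29.78 inHg = 756.41 mmHg.
site Q: 99770 Pa = 748.34 mmHg.
Spread: 756.41 − 744.80 = 12 mmHg.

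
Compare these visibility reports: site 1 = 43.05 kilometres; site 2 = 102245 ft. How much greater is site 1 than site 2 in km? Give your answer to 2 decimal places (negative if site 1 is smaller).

11.89 km

site 2: 102245 ft = 31.1643 km.
Difference: 43.0500 − 31.1643 = 11.89 km.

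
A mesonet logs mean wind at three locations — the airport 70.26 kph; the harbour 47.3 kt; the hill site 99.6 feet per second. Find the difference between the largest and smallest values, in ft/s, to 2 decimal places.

35.57 ft/s

the airport: 70.26 km/h = 64.0311 ft/s.
the harbour: 47.3 kt = 79.8334 ft/s.
Spread: 99.6000 − 64.0311 = 35.57 ft/s.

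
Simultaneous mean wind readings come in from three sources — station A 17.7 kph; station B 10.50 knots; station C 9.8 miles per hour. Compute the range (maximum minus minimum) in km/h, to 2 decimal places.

3.67 km/h

station B: 10.50 kt = 19.4460 km/h.
station C: 9.8 mph = 15.7716 km/h.
Spread: 19.4460 − 15.7716 = 3.67 km/h.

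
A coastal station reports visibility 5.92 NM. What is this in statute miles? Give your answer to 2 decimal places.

1 nmi = 1.15078 SM, so 5.92 × 1.15078 = 6.81 SM.

6.81 SM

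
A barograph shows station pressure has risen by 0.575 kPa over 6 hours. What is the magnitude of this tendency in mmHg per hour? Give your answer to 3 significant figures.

0.719 mmHg per hour

0.575 kPa / 6 h × 7.50062 mmHg/kPa = 0.719 mmHg/h.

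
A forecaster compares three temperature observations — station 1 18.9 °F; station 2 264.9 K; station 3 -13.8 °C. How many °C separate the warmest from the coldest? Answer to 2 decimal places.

6.52 °C

station 1: 18.9 °F = -7.278 °C.
station 2: 264.9 K = -8.250 °C.
Spread: (-7.278) − (-13.800) = 6.522 °C.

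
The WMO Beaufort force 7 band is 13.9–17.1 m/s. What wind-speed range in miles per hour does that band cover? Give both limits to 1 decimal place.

13.9–17.1 m/s × 2.237 = 31.1–38.3 mph.

31.1 to 38.3 mph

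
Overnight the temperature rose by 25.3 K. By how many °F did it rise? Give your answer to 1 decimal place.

A change of 1 °C equals a change of 1.8 °F: Δ°F = 25.3 × 1.8 = 45.5 °F.

45.5 °F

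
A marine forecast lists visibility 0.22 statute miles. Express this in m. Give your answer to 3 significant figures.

354 m

1 SM = 1609.34 m, so 0.22 × 1609.34 = 354 m.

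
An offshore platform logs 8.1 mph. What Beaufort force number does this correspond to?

Beaufort force 3

8.1 mph = 3.6 m/s, which is Beaufort 3 (gentle breeze, 3.4–5.4 m/s).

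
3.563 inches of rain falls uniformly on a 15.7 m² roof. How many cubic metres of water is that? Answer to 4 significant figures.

1.421 cubic metres

Depth: 3.563 in × 25.4 = 90.5002 mm.
1 mm over 1 m² is 1 L, so volume = 90.5002 × 15.7 = 1420.8531 L = 1.421 m³.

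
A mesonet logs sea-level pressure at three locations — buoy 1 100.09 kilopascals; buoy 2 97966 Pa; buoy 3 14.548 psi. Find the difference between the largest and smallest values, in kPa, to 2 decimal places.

2.34 kPa

buoy 2: 97966 Pa = 97.9660 kPa.
buoy 3: 14.548 psi = 100.3049 kPa.
Spread: 100.3049 − 97.9660 = 2.34 kPa.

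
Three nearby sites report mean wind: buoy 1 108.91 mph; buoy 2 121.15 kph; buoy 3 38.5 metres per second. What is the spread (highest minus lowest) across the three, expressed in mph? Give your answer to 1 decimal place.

33.6 mph

buoy 2: 121.15 km/h = 75.279 mph.
buoy 3: 38.5 m/s = 86.122 mph.
Spread: 108.910 − 75.279 = 33.6 mph.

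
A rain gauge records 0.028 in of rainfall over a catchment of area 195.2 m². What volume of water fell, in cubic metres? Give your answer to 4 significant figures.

0.1388 cubic metres

Depth: 0.028 in × 25.4 = 0.7112 mm.
1 mm over 1 m² is 1 L, so volume = 0.7112 × 195.2 = 138.82624 L = 0.1388 m³.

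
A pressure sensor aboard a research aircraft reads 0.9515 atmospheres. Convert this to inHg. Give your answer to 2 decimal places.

28.47 inHg

1 atm = 29.9213 inHg, so 0.9515 × 29.9213 = 28.47 inHg.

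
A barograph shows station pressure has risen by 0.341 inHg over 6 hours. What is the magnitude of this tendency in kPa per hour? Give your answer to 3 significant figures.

0.341 inHg / 6 h × 3.38639 kPa/inHg = 0.192 kPa/h.

0.192 kPa per hour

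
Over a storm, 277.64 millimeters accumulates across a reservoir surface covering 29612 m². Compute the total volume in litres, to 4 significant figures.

1 mm over 1 m² is 1 L, so volume = 277.64 × 29612 = 8221475.7 L ≈ 8221000 L.

8221000 litres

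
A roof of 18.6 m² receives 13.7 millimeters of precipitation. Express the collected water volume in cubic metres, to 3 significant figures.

1 mm over 1 m² is 1 L, so volume = 13.7 × 18.6 = 254.82 L = 0.255 m³.

0.255 cubic metres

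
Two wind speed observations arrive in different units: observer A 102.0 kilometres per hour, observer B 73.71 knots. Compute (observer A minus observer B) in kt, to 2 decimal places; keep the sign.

observer A: 102.0 km/h = 55.0756 kt.
Difference: 55.0756 − 73.7100 = -18.63 kt.

-18.63 kt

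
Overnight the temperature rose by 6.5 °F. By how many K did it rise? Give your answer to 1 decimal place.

Converting a difference, only the 9/5 scale factor applies: ΔK = 6.5 × 0.5556 = 3.6 K.

3.6 K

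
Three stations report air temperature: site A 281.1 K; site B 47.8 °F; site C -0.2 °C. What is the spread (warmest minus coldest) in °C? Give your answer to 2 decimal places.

site A: 281.1 K = 7.950 °C.
site B: 47.8 °F = 8.778 °C.
Spread: 8.778 − (-0.200) = 8.978 °C.

8.98 °C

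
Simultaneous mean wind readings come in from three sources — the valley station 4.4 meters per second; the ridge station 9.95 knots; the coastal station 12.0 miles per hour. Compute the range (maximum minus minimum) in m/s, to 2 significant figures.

the ridge station: 9.95 kt = 5.1187 m/s.
the coastal station: 12.0 mph = 5.3645 m/s.
Spread: 5.3645 − 4.4000 = 0.96 m/s.

0.96 m/s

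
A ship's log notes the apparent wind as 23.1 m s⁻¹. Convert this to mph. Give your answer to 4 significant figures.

1 m/s = 2.23694 mph, so 23.1 × 2.23694 = 51.67 mph.

51.67 mph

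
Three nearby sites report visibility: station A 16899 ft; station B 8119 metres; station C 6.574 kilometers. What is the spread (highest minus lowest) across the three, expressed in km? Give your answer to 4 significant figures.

station A: 16899 ft = 5.15082 km.
station B: 8119 m = 8.11900 km.
Spread: 8.11900 − 5.15082 = 2.968 km.

2.968 km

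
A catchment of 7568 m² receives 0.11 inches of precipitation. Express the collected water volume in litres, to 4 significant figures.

Depth: 0.11 in × 25.4 = 2.794 mm.
1 mm over 1 m² is 1 L, so volume = 2.794 × 7568 = 21144.992 L ≈ 21140 L.

21140 litres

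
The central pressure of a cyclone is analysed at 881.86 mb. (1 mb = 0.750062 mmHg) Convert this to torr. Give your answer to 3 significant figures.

661 mmHg

1 mb = 0.750062 mmHg, so 881.86 × 0.750062 = 661 mmHg.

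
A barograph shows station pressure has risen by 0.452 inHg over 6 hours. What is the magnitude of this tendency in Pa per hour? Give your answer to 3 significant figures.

0.452 inHg / 6 h × 3386.39 Pa/inHg = 255 Pa/h.

255 Pa per hour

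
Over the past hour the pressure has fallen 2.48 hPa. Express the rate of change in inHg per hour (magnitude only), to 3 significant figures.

2.48 hPa / 1 h × 0.02953 inHg/hPa = 0.0732 inHg/h.

0.0732 inHg per hour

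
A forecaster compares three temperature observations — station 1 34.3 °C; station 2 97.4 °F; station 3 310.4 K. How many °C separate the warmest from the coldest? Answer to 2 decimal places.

station 2: 97.4 °F = 36.333 °C.
station 3: 310.4 K = 37.250 °C.
Spread: 37.250 − 34.300 = 2.950 °C.

2.95 °C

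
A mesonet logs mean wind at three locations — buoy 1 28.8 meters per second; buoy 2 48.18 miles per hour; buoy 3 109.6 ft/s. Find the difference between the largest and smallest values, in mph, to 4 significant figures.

buoy 1: 28.8 m/s = 64.4238 mph.
buoy 3: 109.6 ft/s = 74.7273 mph.
Spread: 74.7273 − 48.1800 = 26.55 mph.

26.55 mph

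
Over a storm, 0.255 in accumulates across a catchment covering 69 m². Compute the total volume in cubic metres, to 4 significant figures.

Depth: 0.255 in × 25.4 = 6.477 mm.
1 mm over 1 m² is 1 L, so volume = 6.477 × 69 = 446.913 L = 0.4469 m³.

0.4469 cubic metres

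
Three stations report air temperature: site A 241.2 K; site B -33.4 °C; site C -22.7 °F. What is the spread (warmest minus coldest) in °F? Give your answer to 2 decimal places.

5.42 °F

site A: 241.2 K = -31.950 °C.
site C: -22.7 °F = -30.389 °C.
Spread: (-30.389) − (-33.400) = 3.011 °C = 5.42 °F.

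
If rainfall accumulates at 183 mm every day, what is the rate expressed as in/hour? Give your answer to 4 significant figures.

0.3002 in/hour

183 mm/day × 0.0393701 in/mm × 0.0416667 day/hour = 0.3002 in/hour.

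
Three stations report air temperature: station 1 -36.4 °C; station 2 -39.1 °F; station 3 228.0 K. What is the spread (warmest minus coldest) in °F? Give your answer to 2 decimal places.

15.75 °F

station 2: -39.1 °F = -39.500 °C.
station 3: 228.0 K = -45.150 °C.
Spread: (-36.400) − (-45.150) = 8.750 °C = 15.75 °F.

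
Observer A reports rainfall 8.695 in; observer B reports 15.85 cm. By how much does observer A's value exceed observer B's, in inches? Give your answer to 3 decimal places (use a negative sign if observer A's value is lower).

observer B: 15.85 cm = 6.24016 in.
Difference: 8.69500 − 6.24016 = 2.455 in.

2.455 in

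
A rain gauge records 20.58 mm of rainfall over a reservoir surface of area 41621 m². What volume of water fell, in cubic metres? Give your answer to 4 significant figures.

1 mm over 1 m² is 1 L, so volume = 20.58 × 41621 = 856560.18 L = 856.6 m³.

856.6 cubic metres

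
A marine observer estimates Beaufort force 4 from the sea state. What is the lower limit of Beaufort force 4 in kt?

Beaufort 4 (moderate breeze) spans 11–16 knots.

11 kt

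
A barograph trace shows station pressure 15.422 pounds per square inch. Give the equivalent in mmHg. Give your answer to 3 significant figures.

798 mmHg

1 psi = 51.7149 mmHg, so 15.422 × 51.7149 = 798 mmHg.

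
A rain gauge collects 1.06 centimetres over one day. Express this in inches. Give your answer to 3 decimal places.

1 cm = 0.393701 in, so 1.06 × 0.393701 = 0.417 in.

0.417 in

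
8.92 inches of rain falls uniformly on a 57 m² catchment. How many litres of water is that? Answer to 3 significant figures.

12900 litres

Depth: 8.92 in × 25.4 = 226.568 mm.
1 mm over 1 m² is 1 L, so volume = 226.568 × 57 = 12914.376 L ≈ 12900 L.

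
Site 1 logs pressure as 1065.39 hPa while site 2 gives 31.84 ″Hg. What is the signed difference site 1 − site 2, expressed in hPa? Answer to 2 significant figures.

-13 hPa

site 2: 31.84 inHg = 1078.23 hPa.
Difference: 1065.39 − 1078.23 = -13 hPa.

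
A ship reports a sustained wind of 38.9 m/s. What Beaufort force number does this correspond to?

Beaufort force 12

38.9 m/s lies in the Beaufort 12 band (hurricane force, ≥32.7 m/s).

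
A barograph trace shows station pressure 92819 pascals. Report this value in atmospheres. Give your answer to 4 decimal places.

1 Pa = 9.86923e-06 atm, so 92819 × 9.86923e-06 = 0.9161 atm.

0.9161 atm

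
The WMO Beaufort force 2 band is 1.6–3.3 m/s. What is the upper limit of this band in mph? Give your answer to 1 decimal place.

7.4 mph

1.6–3.3 m/s × 2.237 = 3.6–7.4 mph.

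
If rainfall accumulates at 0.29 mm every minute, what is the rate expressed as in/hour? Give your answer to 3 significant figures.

0.29 mm/minute × 0.0393701 in/mm × 60 minute/hour = 0.685 in/hour.

0.685 in/hour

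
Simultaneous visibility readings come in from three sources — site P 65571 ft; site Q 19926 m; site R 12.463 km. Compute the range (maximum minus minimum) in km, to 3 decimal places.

site P: 65571 ft = 19.98604 km.
site Q: 19926 m = 19.92600 km.
Spread: 19.98604 − 12.46300 = 7.523 km.

7.523 km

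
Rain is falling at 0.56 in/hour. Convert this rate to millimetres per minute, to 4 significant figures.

0.2371 mm/minute

0.56 in/hour × 25.4 mm/in × 0.0166667 hour/minute = 0.2371 mm/minute.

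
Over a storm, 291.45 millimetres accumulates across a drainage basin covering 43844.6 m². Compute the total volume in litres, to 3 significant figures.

12800000 litres

1 mm over 1 m² is 1 L, so volume = 291.45 × 43844.6 = 12778509 L ≈ 12800000 L.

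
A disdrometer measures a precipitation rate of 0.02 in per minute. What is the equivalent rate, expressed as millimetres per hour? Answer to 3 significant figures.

30.5 mm/hour

0.02 in/minute × 25.4 mm/in × 60 minute/hour = 30.5 mm/hour.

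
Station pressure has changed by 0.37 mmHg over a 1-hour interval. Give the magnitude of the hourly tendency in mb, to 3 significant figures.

0.493 mb per hour

0.37 mmHg / 1 h × 1.33322 mb/mmHg = 0.493 mb/h.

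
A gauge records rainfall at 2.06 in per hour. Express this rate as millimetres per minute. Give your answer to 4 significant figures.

0.8721 mm/minute

2.06 in/hour × 25.4 mm/in × 0.0166667 hour/minute = 0.8721 mm/minute.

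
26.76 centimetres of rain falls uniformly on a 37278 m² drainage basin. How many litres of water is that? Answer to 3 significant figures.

9980000 litres

Depth: 26.76 cm × 10 = 267.6 mm.
1 mm over 1 m² is 1 L, so volume = 267.6 × 37278 = 9975592.8 L ≈ 9980000 L.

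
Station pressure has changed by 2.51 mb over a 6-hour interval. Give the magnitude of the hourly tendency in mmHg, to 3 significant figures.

0.314 mmHg per hour

2.51 mb / 6 h × 0.750062 mmHg/mb = 0.314 mmHg/h.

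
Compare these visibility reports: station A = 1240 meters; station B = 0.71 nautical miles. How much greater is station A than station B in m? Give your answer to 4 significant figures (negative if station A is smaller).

station B: 0.71 nmi = 1314.9200 m.
Difference: 1240.0000 − 1314.9200 = -74.92 m.

-74.92 m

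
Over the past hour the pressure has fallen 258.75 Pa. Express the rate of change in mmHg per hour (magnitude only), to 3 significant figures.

258.75 Pa / 1 h × 0.00750062 mmHg/Pa = 1.94 mmHg/h.

1.94 mmHg per hour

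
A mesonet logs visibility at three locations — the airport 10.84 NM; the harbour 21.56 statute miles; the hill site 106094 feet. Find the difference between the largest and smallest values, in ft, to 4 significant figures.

47970 ft

the airport: 10.84 nmi = 65865.09 ft.
the harbour: 21.56 SM = 113836.80 ft.
Spread: 113836.80 − 65865.09 = 47970 ft.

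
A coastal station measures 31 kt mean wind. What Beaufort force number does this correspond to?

Beaufort force 7

31 kt lies in the Beaufort 7 band (near gale, 28–33 kt).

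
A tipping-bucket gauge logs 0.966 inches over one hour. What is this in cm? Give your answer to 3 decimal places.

1 in = 2.54 cm, so 0.966 × 2.54 = 2.454 cm.

2.454 cm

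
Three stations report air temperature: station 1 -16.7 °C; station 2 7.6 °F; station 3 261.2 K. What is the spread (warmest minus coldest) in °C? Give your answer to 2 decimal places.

4.75 °C

station 2: 7.6 °F = -13.556 °C.
station 3: 261.2 K = -11.950 °C.
Spread: (-11.950) − (-16.700) = 4.750 °C.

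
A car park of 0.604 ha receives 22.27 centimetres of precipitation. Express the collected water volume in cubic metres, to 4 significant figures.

1345 cubic metres

Depth: 22.27 cm × 10 = 222.7 mm.
Area: 0.604 ha = 6040 m².
1 mm over 1 m² is 1 L, so volume = 222.7 × 6040 = 1345108 L = 1345 m³.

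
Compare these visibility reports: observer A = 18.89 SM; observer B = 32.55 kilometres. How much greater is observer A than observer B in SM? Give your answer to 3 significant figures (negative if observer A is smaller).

-1.34 SM

observer B: 32.55 km = 20.2256 SM.
Difference: 18.8900 − 20.2256 = -1.34 SM.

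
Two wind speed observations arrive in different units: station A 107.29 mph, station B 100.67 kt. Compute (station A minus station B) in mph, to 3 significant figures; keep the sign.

-8.56 mph

station B: 100.67 kt = 115.8490 mph.
Difference: 107.2900 − 115.8490 = -8.56 mph.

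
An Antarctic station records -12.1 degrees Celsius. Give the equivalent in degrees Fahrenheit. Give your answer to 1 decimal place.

10.2 °F

°F = °C × 9/5 + 32 = -12.1 × 1.8 + 32 = 10.2 °F.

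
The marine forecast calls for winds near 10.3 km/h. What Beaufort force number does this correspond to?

10.3 km/h = 2.9 m/s, which is Beaufort 2 (light breeze, 1.6–3.3 m/s).

Beaufort force 2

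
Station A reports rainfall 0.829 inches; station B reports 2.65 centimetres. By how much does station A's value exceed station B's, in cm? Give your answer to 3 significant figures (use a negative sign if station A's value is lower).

station A: 0.829 in = 2.10566 cm.
Difference: 2.10566 − 2.65000 = -0.544 cm.

-0.544 cm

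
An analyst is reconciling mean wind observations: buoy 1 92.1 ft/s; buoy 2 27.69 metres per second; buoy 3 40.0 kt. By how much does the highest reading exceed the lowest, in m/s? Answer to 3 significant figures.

buoy 1: 92.1 ft/s = 28.0721 m/s.
buoy 3: 40.0 kt = 20.5778 m/s.
Spread: 28.0721 − 20.5778 = 7.49 m/s.

7.49 m/s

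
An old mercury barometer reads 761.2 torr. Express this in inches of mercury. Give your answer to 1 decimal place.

1 mmHg = 0.0393701 inHg, so 761.2 × 0.0393701 = 30.0 inHg.

30.0 inHg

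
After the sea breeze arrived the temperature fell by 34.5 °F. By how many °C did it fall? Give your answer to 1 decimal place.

19.2 °C

For a temperature change the 32° offset cancels: Δ°C = 34.5 × 0.5556 = 19.2 °C.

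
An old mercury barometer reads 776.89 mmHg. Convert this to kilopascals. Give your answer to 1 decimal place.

103.6 kPa

1 mmHg = 0.133322 kPa, so 776.89 × 0.133322 = 103.6 kPa.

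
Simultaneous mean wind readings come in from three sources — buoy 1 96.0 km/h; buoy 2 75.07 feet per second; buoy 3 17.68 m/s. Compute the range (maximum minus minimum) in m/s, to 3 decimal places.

8.987 m/s

buoy 1: 96.0 km/h = 26.66667 m/s.
buoy 2: 75.07 ft/s = 22.88134 m/s.
Spread: 26.66667 − 17.68000 = 8.987 m/s.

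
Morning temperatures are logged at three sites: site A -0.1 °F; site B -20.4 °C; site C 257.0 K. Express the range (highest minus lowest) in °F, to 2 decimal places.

site A: -0.1 °F = -17.833 °C.
site C: 257.0 K = -16.150 °C.
Spread: (-16.150) − (-20.400) = 4.250 °C = 7.65 °F.

7.65 °F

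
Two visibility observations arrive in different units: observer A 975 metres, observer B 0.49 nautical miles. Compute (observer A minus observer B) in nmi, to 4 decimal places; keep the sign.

0.0365 nmi

observer A: 975 m = 0.526458 nmi.
Difference: 0.526458 − 0.490000 = 0.0365 nmi.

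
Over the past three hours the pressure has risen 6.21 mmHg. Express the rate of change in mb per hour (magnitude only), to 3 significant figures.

2.76 mb per hour

6.21 mmHg / 3 h × 1.33322 mb/mmHg = 2.76 mb/h.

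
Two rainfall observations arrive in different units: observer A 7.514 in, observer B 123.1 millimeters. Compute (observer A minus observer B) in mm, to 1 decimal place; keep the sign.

observer A: 7.514 in = 190.856 mm.
Difference: 190.856 − 123.100 = 67.8 mm.

67.8 mm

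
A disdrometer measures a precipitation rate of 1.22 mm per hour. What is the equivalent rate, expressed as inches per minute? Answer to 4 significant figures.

1.22 mm/hour × 0.0393701 in/mm × 0.0166667 hour/minute = 0.0008005 in/minute.

0.0008005 in/minute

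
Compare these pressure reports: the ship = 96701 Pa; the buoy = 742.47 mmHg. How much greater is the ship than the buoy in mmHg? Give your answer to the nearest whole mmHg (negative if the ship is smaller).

the ship: 96701 Pa = 725.32 mmHg.
Difference: 725.32 − 742.47 = -17 mmHg.

-17 mmHg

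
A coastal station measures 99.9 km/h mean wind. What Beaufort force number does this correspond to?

99.9 km/h = 27.8 m/s, which is Beaufort 10 (storm, 24.5–28.4 m/s).

Beaufort force 10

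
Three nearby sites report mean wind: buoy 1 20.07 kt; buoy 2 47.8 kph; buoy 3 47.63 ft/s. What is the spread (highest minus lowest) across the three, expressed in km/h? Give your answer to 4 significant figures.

buoy 1: 20.07 kt = 37.1696 km/h.
buoy 3: 47.63 ft/s = 52.2634 km/h.
Spread: 52.2634 − 37.1696 = 15.09 km/h.

15.09 km/h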